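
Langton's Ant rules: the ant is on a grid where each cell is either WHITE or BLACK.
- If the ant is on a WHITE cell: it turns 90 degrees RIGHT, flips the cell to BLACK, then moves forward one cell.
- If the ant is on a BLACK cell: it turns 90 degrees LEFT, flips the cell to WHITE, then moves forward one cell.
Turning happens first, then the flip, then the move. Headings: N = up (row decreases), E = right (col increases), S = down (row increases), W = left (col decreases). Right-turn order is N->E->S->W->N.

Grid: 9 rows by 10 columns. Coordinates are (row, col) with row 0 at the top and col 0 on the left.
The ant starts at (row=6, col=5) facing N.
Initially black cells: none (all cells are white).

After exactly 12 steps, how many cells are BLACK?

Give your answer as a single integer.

Answer: 8

Derivation:
Step 1: on WHITE (6,5): turn R to E, flip to black, move to (6,6). |black|=1
Step 2: on WHITE (6,6): turn R to S, flip to black, move to (7,6). |black|=2
Step 3: on WHITE (7,6): turn R to W, flip to black, move to (7,5). |black|=3
Step 4: on WHITE (7,5): turn R to N, flip to black, move to (6,5). |black|=4
Step 5: on BLACK (6,5): turn L to W, flip to white, move to (6,4). |black|=3
Step 6: on WHITE (6,4): turn R to N, flip to black, move to (5,4). |black|=4
Step 7: on WHITE (5,4): turn R to E, flip to black, move to (5,5). |black|=5
Step 8: on WHITE (5,5): turn R to S, flip to black, move to (6,5). |black|=6
Step 9: on WHITE (6,5): turn R to W, flip to black, move to (6,4). |black|=7
Step 10: on BLACK (6,4): turn L to S, flip to white, move to (7,4). |black|=6
Step 11: on WHITE (7,4): turn R to W, flip to black, move to (7,3). |black|=7
Step 12: on WHITE (7,3): turn R to N, flip to black, move to (6,3). |black|=8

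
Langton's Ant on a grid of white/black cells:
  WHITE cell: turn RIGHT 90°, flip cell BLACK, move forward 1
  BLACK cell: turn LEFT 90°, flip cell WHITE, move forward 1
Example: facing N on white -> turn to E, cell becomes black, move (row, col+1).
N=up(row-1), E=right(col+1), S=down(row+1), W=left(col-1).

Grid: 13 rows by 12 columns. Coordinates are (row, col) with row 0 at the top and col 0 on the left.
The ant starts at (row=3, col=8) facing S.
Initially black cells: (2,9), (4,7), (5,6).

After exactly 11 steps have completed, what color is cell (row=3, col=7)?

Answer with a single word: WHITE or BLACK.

Step 1: on WHITE (3,8): turn R to W, flip to black, move to (3,7). |black|=4
Step 2: on WHITE (3,7): turn R to N, flip to black, move to (2,7). |black|=5
Step 3: on WHITE (2,7): turn R to E, flip to black, move to (2,8). |black|=6
Step 4: on WHITE (2,8): turn R to S, flip to black, move to (3,8). |black|=7
Step 5: on BLACK (3,8): turn L to E, flip to white, move to (3,9). |black|=6
Step 6: on WHITE (3,9): turn R to S, flip to black, move to (4,9). |black|=7
Step 7: on WHITE (4,9): turn R to W, flip to black, move to (4,8). |black|=8
Step 8: on WHITE (4,8): turn R to N, flip to black, move to (3,8). |black|=9
Step 9: on WHITE (3,8): turn R to E, flip to black, move to (3,9). |black|=10
Step 10: on BLACK (3,9): turn L to N, flip to white, move to (2,9). |black|=9
Step 11: on BLACK (2,9): turn L to W, flip to white, move to (2,8). |black|=8

Answer: BLACK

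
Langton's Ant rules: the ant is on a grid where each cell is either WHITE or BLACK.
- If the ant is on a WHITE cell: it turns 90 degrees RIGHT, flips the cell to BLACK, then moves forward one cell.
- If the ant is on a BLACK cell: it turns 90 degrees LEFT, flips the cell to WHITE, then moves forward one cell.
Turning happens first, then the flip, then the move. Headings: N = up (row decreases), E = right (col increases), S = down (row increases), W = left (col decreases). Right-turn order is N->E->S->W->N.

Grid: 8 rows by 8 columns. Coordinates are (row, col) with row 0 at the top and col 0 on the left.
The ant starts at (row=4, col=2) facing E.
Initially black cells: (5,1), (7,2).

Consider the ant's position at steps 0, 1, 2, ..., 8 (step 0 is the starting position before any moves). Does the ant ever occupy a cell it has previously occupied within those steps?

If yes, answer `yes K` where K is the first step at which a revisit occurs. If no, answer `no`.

Answer: yes 6

Derivation:
Step 1: on WHITE (4,2): turn R to S, flip to black, move to (5,2). |black|=3 — new cell
Step 2: on WHITE (5,2): turn R to W, flip to black, move to (5,1). |black|=4 — new cell
Step 3: on BLACK (5,1): turn L to S, flip to white, move to (6,1). |black|=3 — new cell
Step 4: on WHITE (6,1): turn R to W, flip to black, move to (6,0). |black|=4 — new cell
Step 5: on WHITE (6,0): turn R to N, flip to black, move to (5,0). |black|=5 — new cell
Step 6: on WHITE (5,0): turn R to E, flip to black, move to (5,1). |black|=6 — REVISIT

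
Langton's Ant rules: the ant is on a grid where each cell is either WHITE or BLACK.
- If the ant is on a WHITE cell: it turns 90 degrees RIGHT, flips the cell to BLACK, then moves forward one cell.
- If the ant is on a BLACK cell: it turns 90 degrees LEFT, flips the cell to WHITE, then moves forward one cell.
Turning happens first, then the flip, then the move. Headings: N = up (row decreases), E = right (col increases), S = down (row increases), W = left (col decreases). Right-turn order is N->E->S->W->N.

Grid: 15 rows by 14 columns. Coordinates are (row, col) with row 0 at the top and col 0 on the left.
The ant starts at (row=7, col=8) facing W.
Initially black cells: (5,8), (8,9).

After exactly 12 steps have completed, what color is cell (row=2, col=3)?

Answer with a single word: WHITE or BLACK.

Answer: WHITE

Derivation:
Step 1: on WHITE (7,8): turn R to N, flip to black, move to (6,8). |black|=3
Step 2: on WHITE (6,8): turn R to E, flip to black, move to (6,9). |black|=4
Step 3: on WHITE (6,9): turn R to S, flip to black, move to (7,9). |black|=5
Step 4: on WHITE (7,9): turn R to W, flip to black, move to (7,8). |black|=6
Step 5: on BLACK (7,8): turn L to S, flip to white, move to (8,8). |black|=5
Step 6: on WHITE (8,8): turn R to W, flip to black, move to (8,7). |black|=6
Step 7: on WHITE (8,7): turn R to N, flip to black, move to (7,7). |black|=7
Step 8: on WHITE (7,7): turn R to E, flip to black, move to (7,8). |black|=8
Step 9: on WHITE (7,8): turn R to S, flip to black, move to (8,8). |black|=9
Step 10: on BLACK (8,8): turn L to E, flip to white, move to (8,9). |black|=8
Step 11: on BLACK (8,9): turn L to N, flip to white, move to (7,9). |black|=7
Step 12: on BLACK (7,9): turn L to W, flip to white, move to (7,8). |black|=6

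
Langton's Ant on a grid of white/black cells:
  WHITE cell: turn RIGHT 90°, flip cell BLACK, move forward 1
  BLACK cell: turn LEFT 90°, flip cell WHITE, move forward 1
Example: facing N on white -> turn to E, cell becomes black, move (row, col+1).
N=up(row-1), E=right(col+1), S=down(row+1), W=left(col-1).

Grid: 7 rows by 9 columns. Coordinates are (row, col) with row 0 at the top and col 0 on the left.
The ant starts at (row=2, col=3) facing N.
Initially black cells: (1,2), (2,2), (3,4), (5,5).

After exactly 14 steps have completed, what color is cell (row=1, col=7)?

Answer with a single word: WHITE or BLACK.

Step 1: on WHITE (2,3): turn R to E, flip to black, move to (2,4). |black|=5
Step 2: on WHITE (2,4): turn R to S, flip to black, move to (3,4). |black|=6
Step 3: on BLACK (3,4): turn L to E, flip to white, move to (3,5). |black|=5
Step 4: on WHITE (3,5): turn R to S, flip to black, move to (4,5). |black|=6
Step 5: on WHITE (4,5): turn R to W, flip to black, move to (4,4). |black|=7
Step 6: on WHITE (4,4): turn R to N, flip to black, move to (3,4). |black|=8
Step 7: on WHITE (3,4): turn R to E, flip to black, move to (3,5). |black|=9
Step 8: on BLACK (3,5): turn L to N, flip to white, move to (2,5). |black|=8
Step 9: on WHITE (2,5): turn R to E, flip to black, move to (2,6). |black|=9
Step 10: on WHITE (2,6): turn R to S, flip to black, move to (3,6). |black|=10
Step 11: on WHITE (3,6): turn R to W, flip to black, move to (3,5). |black|=11
Step 12: on WHITE (3,5): turn R to N, flip to black, move to (2,5). |black|=12
Step 13: on BLACK (2,5): turn L to W, flip to white, move to (2,4). |black|=11
Step 14: on BLACK (2,4): turn L to S, flip to white, move to (3,4). |black|=10

Answer: WHITE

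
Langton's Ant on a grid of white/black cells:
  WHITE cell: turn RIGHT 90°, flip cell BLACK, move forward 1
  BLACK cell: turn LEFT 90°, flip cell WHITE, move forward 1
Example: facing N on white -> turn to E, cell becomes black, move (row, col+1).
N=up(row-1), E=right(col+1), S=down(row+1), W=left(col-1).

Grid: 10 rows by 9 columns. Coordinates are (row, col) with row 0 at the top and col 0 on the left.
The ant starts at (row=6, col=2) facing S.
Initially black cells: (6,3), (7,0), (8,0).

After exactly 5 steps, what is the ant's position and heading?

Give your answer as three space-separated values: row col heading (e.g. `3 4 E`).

Answer: 6 3 E

Derivation:
Step 1: on WHITE (6,2): turn R to W, flip to black, move to (6,1). |black|=4
Step 2: on WHITE (6,1): turn R to N, flip to black, move to (5,1). |black|=5
Step 3: on WHITE (5,1): turn R to E, flip to black, move to (5,2). |black|=6
Step 4: on WHITE (5,2): turn R to S, flip to black, move to (6,2). |black|=7
Step 5: on BLACK (6,2): turn L to E, flip to white, move to (6,3). |black|=6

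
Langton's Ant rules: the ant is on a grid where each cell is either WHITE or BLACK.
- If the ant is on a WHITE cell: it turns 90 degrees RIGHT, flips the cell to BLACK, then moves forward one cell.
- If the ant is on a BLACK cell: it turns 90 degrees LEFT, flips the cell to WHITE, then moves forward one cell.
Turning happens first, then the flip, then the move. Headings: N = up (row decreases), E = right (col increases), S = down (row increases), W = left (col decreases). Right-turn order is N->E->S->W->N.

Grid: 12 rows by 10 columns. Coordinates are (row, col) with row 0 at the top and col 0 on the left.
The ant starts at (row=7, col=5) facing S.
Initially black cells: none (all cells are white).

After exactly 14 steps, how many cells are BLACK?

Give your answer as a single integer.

Step 1: on WHITE (7,5): turn R to W, flip to black, move to (7,4). |black|=1
Step 2: on WHITE (7,4): turn R to N, flip to black, move to (6,4). |black|=2
Step 3: on WHITE (6,4): turn R to E, flip to black, move to (6,5). |black|=3
Step 4: on WHITE (6,5): turn R to S, flip to black, move to (7,5). |black|=4
Step 5: on BLACK (7,5): turn L to E, flip to white, move to (7,6). |black|=3
Step 6: on WHITE (7,6): turn R to S, flip to black, move to (8,6). |black|=4
Step 7: on WHITE (8,6): turn R to W, flip to black, move to (8,5). |black|=5
Step 8: on WHITE (8,5): turn R to N, flip to black, move to (7,5). |black|=6
Step 9: on WHITE (7,5): turn R to E, flip to black, move to (7,6). |black|=7
Step 10: on BLACK (7,6): turn L to N, flip to white, move to (6,6). |black|=6
Step 11: on WHITE (6,6): turn R to E, flip to black, move to (6,7). |black|=7
Step 12: on WHITE (6,7): turn R to S, flip to black, move to (7,7). |black|=8
Step 13: on WHITE (7,7): turn R to W, flip to black, move to (7,6). |black|=9
Step 14: on WHITE (7,6): turn R to N, flip to black, move to (6,6). |black|=10

Answer: 10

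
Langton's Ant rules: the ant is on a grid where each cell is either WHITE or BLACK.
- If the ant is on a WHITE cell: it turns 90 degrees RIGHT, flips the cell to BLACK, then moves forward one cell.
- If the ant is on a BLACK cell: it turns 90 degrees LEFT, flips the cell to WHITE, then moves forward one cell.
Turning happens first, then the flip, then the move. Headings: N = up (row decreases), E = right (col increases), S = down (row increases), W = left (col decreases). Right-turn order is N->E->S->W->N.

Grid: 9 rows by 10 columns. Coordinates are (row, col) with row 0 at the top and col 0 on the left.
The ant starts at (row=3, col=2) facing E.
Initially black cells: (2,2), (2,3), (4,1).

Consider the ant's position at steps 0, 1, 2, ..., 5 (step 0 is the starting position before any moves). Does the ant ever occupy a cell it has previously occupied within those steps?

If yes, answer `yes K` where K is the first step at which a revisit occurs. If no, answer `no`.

Answer: no

Derivation:
Step 1: on WHITE (3,2): turn R to S, flip to black, move to (4,2). |black|=4 — new cell
Step 2: on WHITE (4,2): turn R to W, flip to black, move to (4,1). |black|=5 — new cell
Step 3: on BLACK (4,1): turn L to S, flip to white, move to (5,1). |black|=4 — new cell
Step 4: on WHITE (5,1): turn R to W, flip to black, move to (5,0). |black|=5 — new cell
Step 5: on WHITE (5,0): turn R to N, flip to black, move to (4,0). |black|=6 — new cell
No revisit within 5 steps.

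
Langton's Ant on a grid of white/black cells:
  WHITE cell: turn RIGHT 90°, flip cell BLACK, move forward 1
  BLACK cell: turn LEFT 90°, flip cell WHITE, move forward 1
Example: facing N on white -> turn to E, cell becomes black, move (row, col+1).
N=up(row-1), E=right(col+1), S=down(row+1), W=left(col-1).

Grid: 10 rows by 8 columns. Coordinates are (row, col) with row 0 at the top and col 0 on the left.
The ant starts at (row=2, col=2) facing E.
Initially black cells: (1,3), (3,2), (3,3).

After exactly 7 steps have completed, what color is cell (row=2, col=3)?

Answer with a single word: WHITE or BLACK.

Step 1: on WHITE (2,2): turn R to S, flip to black, move to (3,2). |black|=4
Step 2: on BLACK (3,2): turn L to E, flip to white, move to (3,3). |black|=3
Step 3: on BLACK (3,3): turn L to N, flip to white, move to (2,3). |black|=2
Step 4: on WHITE (2,3): turn R to E, flip to black, move to (2,4). |black|=3
Step 5: on WHITE (2,4): turn R to S, flip to black, move to (3,4). |black|=4
Step 6: on WHITE (3,4): turn R to W, flip to black, move to (3,3). |black|=5
Step 7: on WHITE (3,3): turn R to N, flip to black, move to (2,3). |black|=6

Answer: BLACK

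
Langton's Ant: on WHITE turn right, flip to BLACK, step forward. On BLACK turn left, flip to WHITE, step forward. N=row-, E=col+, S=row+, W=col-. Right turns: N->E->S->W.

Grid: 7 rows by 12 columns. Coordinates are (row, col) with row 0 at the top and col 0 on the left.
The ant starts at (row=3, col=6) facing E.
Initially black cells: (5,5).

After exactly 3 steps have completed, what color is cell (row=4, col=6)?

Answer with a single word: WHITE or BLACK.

Answer: BLACK

Derivation:
Step 1: on WHITE (3,6): turn R to S, flip to black, move to (4,6). |black|=2
Step 2: on WHITE (4,6): turn R to W, flip to black, move to (4,5). |black|=3
Step 3: on WHITE (4,5): turn R to N, flip to black, move to (3,5). |black|=4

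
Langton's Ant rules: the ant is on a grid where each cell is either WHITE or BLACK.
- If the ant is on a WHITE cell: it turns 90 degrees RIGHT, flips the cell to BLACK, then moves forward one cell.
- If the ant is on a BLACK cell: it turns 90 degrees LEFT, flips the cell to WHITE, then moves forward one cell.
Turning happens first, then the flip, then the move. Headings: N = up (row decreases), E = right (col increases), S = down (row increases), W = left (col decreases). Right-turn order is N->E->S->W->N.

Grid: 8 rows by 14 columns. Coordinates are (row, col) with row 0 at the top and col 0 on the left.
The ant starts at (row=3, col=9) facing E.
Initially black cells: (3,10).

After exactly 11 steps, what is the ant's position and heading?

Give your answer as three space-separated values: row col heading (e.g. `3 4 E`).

Answer: 3 10 N

Derivation:
Step 1: on WHITE (3,9): turn R to S, flip to black, move to (4,9). |black|=2
Step 2: on WHITE (4,9): turn R to W, flip to black, move to (4,8). |black|=3
Step 3: on WHITE (4,8): turn R to N, flip to black, move to (3,8). |black|=4
Step 4: on WHITE (3,8): turn R to E, flip to black, move to (3,9). |black|=5
Step 5: on BLACK (3,9): turn L to N, flip to white, move to (2,9). |black|=4
Step 6: on WHITE (2,9): turn R to E, flip to black, move to (2,10). |black|=5
Step 7: on WHITE (2,10): turn R to S, flip to black, move to (3,10). |black|=6
Step 8: on BLACK (3,10): turn L to E, flip to white, move to (3,11). |black|=5
Step 9: on WHITE (3,11): turn R to S, flip to black, move to (4,11). |black|=6
Step 10: on WHITE (4,11): turn R to W, flip to black, move to (4,10). |black|=7
Step 11: on WHITE (4,10): turn R to N, flip to black, move to (3,10). |black|=8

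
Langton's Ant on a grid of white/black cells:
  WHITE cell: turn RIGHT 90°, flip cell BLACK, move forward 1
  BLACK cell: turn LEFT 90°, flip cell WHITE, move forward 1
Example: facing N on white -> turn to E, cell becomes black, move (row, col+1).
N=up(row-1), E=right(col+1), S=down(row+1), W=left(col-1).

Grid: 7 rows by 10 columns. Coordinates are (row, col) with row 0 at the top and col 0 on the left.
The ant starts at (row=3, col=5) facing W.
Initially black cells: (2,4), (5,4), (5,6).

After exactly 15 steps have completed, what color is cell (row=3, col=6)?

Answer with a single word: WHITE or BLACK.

Step 1: on WHITE (3,5): turn R to N, flip to black, move to (2,5). |black|=4
Step 2: on WHITE (2,5): turn R to E, flip to black, move to (2,6). |black|=5
Step 3: on WHITE (2,6): turn R to S, flip to black, move to (3,6). |black|=6
Step 4: on WHITE (3,6): turn R to W, flip to black, move to (3,5). |black|=7
Step 5: on BLACK (3,5): turn L to S, flip to white, move to (4,5). |black|=6
Step 6: on WHITE (4,5): turn R to W, flip to black, move to (4,4). |black|=7
Step 7: on WHITE (4,4): turn R to N, flip to black, move to (3,4). |black|=8
Step 8: on WHITE (3,4): turn R to E, flip to black, move to (3,5). |black|=9
Step 9: on WHITE (3,5): turn R to S, flip to black, move to (4,5). |black|=10
Step 10: on BLACK (4,5): turn L to E, flip to white, move to (4,6). |black|=9
Step 11: on WHITE (4,6): turn R to S, flip to black, move to (5,6). |black|=10
Step 12: on BLACK (5,6): turn L to E, flip to white, move to (5,7). |black|=9
Step 13: on WHITE (5,7): turn R to S, flip to black, move to (6,7). |black|=10
Step 14: on WHITE (6,7): turn R to W, flip to black, move to (6,6). |black|=11
Step 15: on WHITE (6,6): turn R to N, flip to black, move to (5,6). |black|=12

Answer: BLACK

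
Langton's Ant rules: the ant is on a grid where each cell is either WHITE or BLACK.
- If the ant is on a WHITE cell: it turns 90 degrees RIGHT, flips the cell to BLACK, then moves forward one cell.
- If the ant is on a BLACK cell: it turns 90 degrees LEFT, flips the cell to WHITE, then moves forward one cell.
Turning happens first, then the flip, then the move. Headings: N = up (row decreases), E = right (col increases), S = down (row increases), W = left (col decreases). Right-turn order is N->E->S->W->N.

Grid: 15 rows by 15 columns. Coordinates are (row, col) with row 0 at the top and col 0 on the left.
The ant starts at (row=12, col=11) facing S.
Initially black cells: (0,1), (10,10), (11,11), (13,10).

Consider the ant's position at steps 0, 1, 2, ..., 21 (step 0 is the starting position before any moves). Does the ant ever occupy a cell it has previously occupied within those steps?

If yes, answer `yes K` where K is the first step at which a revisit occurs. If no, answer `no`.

Step 1: on WHITE (12,11): turn R to W, flip to black, move to (12,10). |black|=5 — new cell
Step 2: on WHITE (12,10): turn R to N, flip to black, move to (11,10). |black|=6 — new cell
Step 3: on WHITE (11,10): turn R to E, flip to black, move to (11,11). |black|=7 — new cell
Step 4: on BLACK (11,11): turn L to N, flip to white, move to (10,11). |black|=6 — new cell
Step 5: on WHITE (10,11): turn R to E, flip to black, move to (10,12). |black|=7 — new cell
Step 6: on WHITE (10,12): turn R to S, flip to black, move to (11,12). |black|=8 — new cell
Step 7: on WHITE (11,12): turn R to W, flip to black, move to (11,11). |black|=9 — REVISIT

Answer: yes 7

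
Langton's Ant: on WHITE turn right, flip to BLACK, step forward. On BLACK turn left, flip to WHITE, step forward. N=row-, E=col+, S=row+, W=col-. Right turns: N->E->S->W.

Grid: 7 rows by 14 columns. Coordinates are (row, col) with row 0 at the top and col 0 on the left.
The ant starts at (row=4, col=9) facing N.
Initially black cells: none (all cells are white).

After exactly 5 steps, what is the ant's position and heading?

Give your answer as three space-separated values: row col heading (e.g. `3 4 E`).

Answer: 4 8 W

Derivation:
Step 1: on WHITE (4,9): turn R to E, flip to black, move to (4,10). |black|=1
Step 2: on WHITE (4,10): turn R to S, flip to black, move to (5,10). |black|=2
Step 3: on WHITE (5,10): turn R to W, flip to black, move to (5,9). |black|=3
Step 4: on WHITE (5,9): turn R to N, flip to black, move to (4,9). |black|=4
Step 5: on BLACK (4,9): turn L to W, flip to white, move to (4,8). |black|=3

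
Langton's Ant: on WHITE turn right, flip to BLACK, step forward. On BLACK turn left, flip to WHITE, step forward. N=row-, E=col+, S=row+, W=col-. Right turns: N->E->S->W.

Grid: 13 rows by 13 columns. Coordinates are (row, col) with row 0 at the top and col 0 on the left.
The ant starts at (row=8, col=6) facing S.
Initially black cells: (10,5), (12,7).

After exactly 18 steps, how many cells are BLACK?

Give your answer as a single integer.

Step 1: on WHITE (8,6): turn R to W, flip to black, move to (8,5). |black|=3
Step 2: on WHITE (8,5): turn R to N, flip to black, move to (7,5). |black|=4
Step 3: on WHITE (7,5): turn R to E, flip to black, move to (7,6). |black|=5
Step 4: on WHITE (7,6): turn R to S, flip to black, move to (8,6). |black|=6
Step 5: on BLACK (8,6): turn L to E, flip to white, move to (8,7). |black|=5
Step 6: on WHITE (8,7): turn R to S, flip to black, move to (9,7). |black|=6
Step 7: on WHITE (9,7): turn R to W, flip to black, move to (9,6). |black|=7
Step 8: on WHITE (9,6): turn R to N, flip to black, move to (8,6). |black|=8
Step 9: on WHITE (8,6): turn R to E, flip to black, move to (8,7). |black|=9
Step 10: on BLACK (8,7): turn L to N, flip to white, move to (7,7). |black|=8
Step 11: on WHITE (7,7): turn R to E, flip to black, move to (7,8). |black|=9
Step 12: on WHITE (7,8): turn R to S, flip to black, move to (8,8). |black|=10
Step 13: on WHITE (8,8): turn R to W, flip to black, move to (8,7). |black|=11
Step 14: on WHITE (8,7): turn R to N, flip to black, move to (7,7). |black|=12
Step 15: on BLACK (7,7): turn L to W, flip to white, move to (7,6). |black|=11
Step 16: on BLACK (7,6): turn L to S, flip to white, move to (8,6). |black|=10
Step 17: on BLACK (8,6): turn L to E, flip to white, move to (8,7). |black|=9
Step 18: on BLACK (8,7): turn L to N, flip to white, move to (7,7). |black|=8

Answer: 8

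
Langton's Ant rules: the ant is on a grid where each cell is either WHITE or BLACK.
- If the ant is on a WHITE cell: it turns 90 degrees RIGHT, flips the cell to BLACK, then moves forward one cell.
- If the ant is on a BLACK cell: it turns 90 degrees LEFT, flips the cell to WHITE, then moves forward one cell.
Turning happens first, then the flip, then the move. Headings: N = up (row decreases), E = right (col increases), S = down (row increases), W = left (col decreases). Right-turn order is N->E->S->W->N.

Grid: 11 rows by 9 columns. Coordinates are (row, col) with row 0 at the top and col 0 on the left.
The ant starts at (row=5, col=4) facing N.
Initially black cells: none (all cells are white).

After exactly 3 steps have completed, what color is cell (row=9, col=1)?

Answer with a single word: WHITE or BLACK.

Answer: WHITE

Derivation:
Step 1: on WHITE (5,4): turn R to E, flip to black, move to (5,5). |black|=1
Step 2: on WHITE (5,5): turn R to S, flip to black, move to (6,5). |black|=2
Step 3: on WHITE (6,5): turn R to W, flip to black, move to (6,4). |black|=3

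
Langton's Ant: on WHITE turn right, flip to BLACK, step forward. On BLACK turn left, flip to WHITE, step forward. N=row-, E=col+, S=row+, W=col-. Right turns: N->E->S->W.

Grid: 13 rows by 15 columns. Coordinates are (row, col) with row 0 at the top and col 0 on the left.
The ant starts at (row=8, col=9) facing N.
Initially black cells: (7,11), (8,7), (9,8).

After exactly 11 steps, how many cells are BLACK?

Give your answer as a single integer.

Answer: 8

Derivation:
Step 1: on WHITE (8,9): turn R to E, flip to black, move to (8,10). |black|=4
Step 2: on WHITE (8,10): turn R to S, flip to black, move to (9,10). |black|=5
Step 3: on WHITE (9,10): turn R to W, flip to black, move to (9,9). |black|=6
Step 4: on WHITE (9,9): turn R to N, flip to black, move to (8,9). |black|=7
Step 5: on BLACK (8,9): turn L to W, flip to white, move to (8,8). |black|=6
Step 6: on WHITE (8,8): turn R to N, flip to black, move to (7,8). |black|=7
Step 7: on WHITE (7,8): turn R to E, flip to black, move to (7,9). |black|=8
Step 8: on WHITE (7,9): turn R to S, flip to black, move to (8,9). |black|=9
Step 9: on WHITE (8,9): turn R to W, flip to black, move to (8,8). |black|=10
Step 10: on BLACK (8,8): turn L to S, flip to white, move to (9,8). |black|=9
Step 11: on BLACK (9,8): turn L to E, flip to white, move to (9,9). |black|=8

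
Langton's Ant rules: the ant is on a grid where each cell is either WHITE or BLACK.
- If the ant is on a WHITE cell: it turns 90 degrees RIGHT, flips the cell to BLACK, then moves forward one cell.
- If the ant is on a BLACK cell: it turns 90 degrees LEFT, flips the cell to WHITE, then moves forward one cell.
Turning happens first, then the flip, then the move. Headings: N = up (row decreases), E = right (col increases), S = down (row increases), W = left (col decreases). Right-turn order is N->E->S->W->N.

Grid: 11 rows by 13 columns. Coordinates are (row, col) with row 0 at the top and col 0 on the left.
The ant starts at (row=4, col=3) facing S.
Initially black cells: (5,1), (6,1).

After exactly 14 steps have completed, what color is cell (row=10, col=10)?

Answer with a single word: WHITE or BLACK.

Answer: WHITE

Derivation:
Step 1: on WHITE (4,3): turn R to W, flip to black, move to (4,2). |black|=3
Step 2: on WHITE (4,2): turn R to N, flip to black, move to (3,2). |black|=4
Step 3: on WHITE (3,2): turn R to E, flip to black, move to (3,3). |black|=5
Step 4: on WHITE (3,3): turn R to S, flip to black, move to (4,3). |black|=6
Step 5: on BLACK (4,3): turn L to E, flip to white, move to (4,4). |black|=5
Step 6: on WHITE (4,4): turn R to S, flip to black, move to (5,4). |black|=6
Step 7: on WHITE (5,4): turn R to W, flip to black, move to (5,3). |black|=7
Step 8: on WHITE (5,3): turn R to N, flip to black, move to (4,3). |black|=8
Step 9: on WHITE (4,3): turn R to E, flip to black, move to (4,4). |black|=9
Step 10: on BLACK (4,4): turn L to N, flip to white, move to (3,4). |black|=8
Step 11: on WHITE (3,4): turn R to E, flip to black, move to (3,5). |black|=9
Step 12: on WHITE (3,5): turn R to S, flip to black, move to (4,5). |black|=10
Step 13: on WHITE (4,5): turn R to W, flip to black, move to (4,4). |black|=11
Step 14: on WHITE (4,4): turn R to N, flip to black, move to (3,4). |black|=12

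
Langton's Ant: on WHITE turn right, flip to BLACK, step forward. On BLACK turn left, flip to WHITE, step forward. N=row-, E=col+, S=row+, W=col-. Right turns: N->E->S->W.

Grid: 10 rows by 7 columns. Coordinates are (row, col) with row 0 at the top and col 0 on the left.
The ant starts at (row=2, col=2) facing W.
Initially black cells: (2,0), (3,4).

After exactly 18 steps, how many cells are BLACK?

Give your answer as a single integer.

Step 1: on WHITE (2,2): turn R to N, flip to black, move to (1,2). |black|=3
Step 2: on WHITE (1,2): turn R to E, flip to black, move to (1,3). |black|=4
Step 3: on WHITE (1,3): turn R to S, flip to black, move to (2,3). |black|=5
Step 4: on WHITE (2,3): turn R to W, flip to black, move to (2,2). |black|=6
Step 5: on BLACK (2,2): turn L to S, flip to white, move to (3,2). |black|=5
Step 6: on WHITE (3,2): turn R to W, flip to black, move to (3,1). |black|=6
Step 7: on WHITE (3,1): turn R to N, flip to black, move to (2,1). |black|=7
Step 8: on WHITE (2,1): turn R to E, flip to black, move to (2,2). |black|=8
Step 9: on WHITE (2,2): turn R to S, flip to black, move to (3,2). |black|=9
Step 10: on BLACK (3,2): turn L to E, flip to white, move to (3,3). |black|=8
Step 11: on WHITE (3,3): turn R to S, flip to black, move to (4,3). |black|=9
Step 12: on WHITE (4,3): turn R to W, flip to black, move to (4,2). |black|=10
Step 13: on WHITE (4,2): turn R to N, flip to black, move to (3,2). |black|=11
Step 14: on WHITE (3,2): turn R to E, flip to black, move to (3,3). |black|=12
Step 15: on BLACK (3,3): turn L to N, flip to white, move to (2,3). |black|=11
Step 16: on BLACK (2,3): turn L to W, flip to white, move to (2,2). |black|=10
Step 17: on BLACK (2,2): turn L to S, flip to white, move to (3,2). |black|=9
Step 18: on BLACK (3,2): turn L to E, flip to white, move to (3,3). |black|=8

Answer: 8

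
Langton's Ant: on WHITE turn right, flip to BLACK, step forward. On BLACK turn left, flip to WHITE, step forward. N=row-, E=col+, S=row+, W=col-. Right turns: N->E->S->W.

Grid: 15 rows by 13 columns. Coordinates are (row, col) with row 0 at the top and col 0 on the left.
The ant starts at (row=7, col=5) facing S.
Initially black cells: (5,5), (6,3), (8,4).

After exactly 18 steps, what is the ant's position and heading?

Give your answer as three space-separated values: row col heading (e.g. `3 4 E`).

Step 1: on WHITE (7,5): turn R to W, flip to black, move to (7,4). |black|=4
Step 2: on WHITE (7,4): turn R to N, flip to black, move to (6,4). |black|=5
Step 3: on WHITE (6,4): turn R to E, flip to black, move to (6,5). |black|=6
Step 4: on WHITE (6,5): turn R to S, flip to black, move to (7,5). |black|=7
Step 5: on BLACK (7,5): turn L to E, flip to white, move to (7,6). |black|=6
Step 6: on WHITE (7,6): turn R to S, flip to black, move to (8,6). |black|=7
Step 7: on WHITE (8,6): turn R to W, flip to black, move to (8,5). |black|=8
Step 8: on WHITE (8,5): turn R to N, flip to black, move to (7,5). |black|=9
Step 9: on WHITE (7,5): turn R to E, flip to black, move to (7,6). |black|=10
Step 10: on BLACK (7,6): turn L to N, flip to white, move to (6,6). |black|=9
Step 11: on WHITE (6,6): turn R to E, flip to black, move to (6,7). |black|=10
Step 12: on WHITE (6,7): turn R to S, flip to black, move to (7,7). |black|=11
Step 13: on WHITE (7,7): turn R to W, flip to black, move to (7,6). |black|=12
Step 14: on WHITE (7,6): turn R to N, flip to black, move to (6,6). |black|=13
Step 15: on BLACK (6,6): turn L to W, flip to white, move to (6,5). |black|=12
Step 16: on BLACK (6,5): turn L to S, flip to white, move to (7,5). |black|=11
Step 17: on BLACK (7,5): turn L to E, flip to white, move to (7,6). |black|=10
Step 18: on BLACK (7,6): turn L to N, flip to white, move to (6,6). |black|=9

Answer: 6 6 N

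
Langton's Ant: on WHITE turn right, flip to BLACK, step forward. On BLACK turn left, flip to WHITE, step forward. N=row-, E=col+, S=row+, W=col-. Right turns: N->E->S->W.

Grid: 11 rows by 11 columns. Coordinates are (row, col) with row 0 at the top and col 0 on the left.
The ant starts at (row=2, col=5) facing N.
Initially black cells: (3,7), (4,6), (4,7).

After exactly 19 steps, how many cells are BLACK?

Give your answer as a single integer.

Answer: 10

Derivation:
Step 1: on WHITE (2,5): turn R to E, flip to black, move to (2,6). |black|=4
Step 2: on WHITE (2,6): turn R to S, flip to black, move to (3,6). |black|=5
Step 3: on WHITE (3,6): turn R to W, flip to black, move to (3,5). |black|=6
Step 4: on WHITE (3,5): turn R to N, flip to black, move to (2,5). |black|=7
Step 5: on BLACK (2,5): turn L to W, flip to white, move to (2,4). |black|=6
Step 6: on WHITE (2,4): turn R to N, flip to black, move to (1,4). |black|=7
Step 7: on WHITE (1,4): turn R to E, flip to black, move to (1,5). |black|=8
Step 8: on WHITE (1,5): turn R to S, flip to black, move to (2,5). |black|=9
Step 9: on WHITE (2,5): turn R to W, flip to black, move to (2,4). |black|=10
Step 10: on BLACK (2,4): turn L to S, flip to white, move to (3,4). |black|=9
Step 11: on WHITE (3,4): turn R to W, flip to black, move to (3,3). |black|=10
Step 12: on WHITE (3,3): turn R to N, flip to black, move to (2,3). |black|=11
Step 13: on WHITE (2,3): turn R to E, flip to black, move to (2,4). |black|=12
Step 14: on WHITE (2,4): turn R to S, flip to black, move to (3,4). |black|=13
Step 15: on BLACK (3,4): turn L to E, flip to white, move to (3,5). |black|=12
Step 16: on BLACK (3,5): turn L to N, flip to white, move to (2,5). |black|=11
Step 17: on BLACK (2,5): turn L to W, flip to white, move to (2,4). |black|=10
Step 18: on BLACK (2,4): turn L to S, flip to white, move to (3,4). |black|=9
Step 19: on WHITE (3,4): turn R to W, flip to black, move to (3,3). |black|=10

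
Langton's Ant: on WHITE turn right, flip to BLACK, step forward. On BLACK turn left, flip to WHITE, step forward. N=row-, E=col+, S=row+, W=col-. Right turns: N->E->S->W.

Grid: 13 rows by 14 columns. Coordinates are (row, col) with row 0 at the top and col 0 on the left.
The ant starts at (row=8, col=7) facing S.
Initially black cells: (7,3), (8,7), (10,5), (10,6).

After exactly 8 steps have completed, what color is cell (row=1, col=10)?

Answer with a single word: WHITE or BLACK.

Step 1: on BLACK (8,7): turn L to E, flip to white, move to (8,8). |black|=3
Step 2: on WHITE (8,8): turn R to S, flip to black, move to (9,8). |black|=4
Step 3: on WHITE (9,8): turn R to W, flip to black, move to (9,7). |black|=5
Step 4: on WHITE (9,7): turn R to N, flip to black, move to (8,7). |black|=6
Step 5: on WHITE (8,7): turn R to E, flip to black, move to (8,8). |black|=7
Step 6: on BLACK (8,8): turn L to N, flip to white, move to (7,8). |black|=6
Step 7: on WHITE (7,8): turn R to E, flip to black, move to (7,9). |black|=7
Step 8: on WHITE (7,9): turn R to S, flip to black, move to (8,9). |black|=8

Answer: WHITE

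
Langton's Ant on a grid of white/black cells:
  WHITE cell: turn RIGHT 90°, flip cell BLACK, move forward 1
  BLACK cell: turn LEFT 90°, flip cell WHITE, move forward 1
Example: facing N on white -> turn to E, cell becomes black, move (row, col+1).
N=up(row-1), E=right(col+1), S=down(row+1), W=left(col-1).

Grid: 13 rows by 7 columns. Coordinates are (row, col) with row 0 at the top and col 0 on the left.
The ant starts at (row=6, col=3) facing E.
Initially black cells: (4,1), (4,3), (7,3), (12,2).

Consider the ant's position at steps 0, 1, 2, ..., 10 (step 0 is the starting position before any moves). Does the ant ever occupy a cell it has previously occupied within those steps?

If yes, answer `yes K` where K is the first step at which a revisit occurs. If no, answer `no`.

Answer: yes 5

Derivation:
Step 1: on WHITE (6,3): turn R to S, flip to black, move to (7,3). |black|=5 — new cell
Step 2: on BLACK (7,3): turn L to E, flip to white, move to (7,4). |black|=4 — new cell
Step 3: on WHITE (7,4): turn R to S, flip to black, move to (8,4). |black|=5 — new cell
Step 4: on WHITE (8,4): turn R to W, flip to black, move to (8,3). |black|=6 — new cell
Step 5: on WHITE (8,3): turn R to N, flip to black, move to (7,3). |black|=7 — REVISIT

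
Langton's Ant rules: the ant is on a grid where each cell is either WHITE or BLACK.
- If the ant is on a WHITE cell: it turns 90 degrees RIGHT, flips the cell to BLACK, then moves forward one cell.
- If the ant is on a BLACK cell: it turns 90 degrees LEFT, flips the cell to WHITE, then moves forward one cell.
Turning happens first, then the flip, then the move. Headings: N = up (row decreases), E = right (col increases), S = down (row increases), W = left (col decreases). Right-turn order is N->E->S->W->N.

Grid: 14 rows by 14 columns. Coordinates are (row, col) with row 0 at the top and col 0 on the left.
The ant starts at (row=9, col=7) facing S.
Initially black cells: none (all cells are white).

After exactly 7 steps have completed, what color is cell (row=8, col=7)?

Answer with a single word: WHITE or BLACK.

Answer: BLACK

Derivation:
Step 1: on WHITE (9,7): turn R to W, flip to black, move to (9,6). |black|=1
Step 2: on WHITE (9,6): turn R to N, flip to black, move to (8,6). |black|=2
Step 3: on WHITE (8,6): turn R to E, flip to black, move to (8,7). |black|=3
Step 4: on WHITE (8,7): turn R to S, flip to black, move to (9,7). |black|=4
Step 5: on BLACK (9,7): turn L to E, flip to white, move to (9,8). |black|=3
Step 6: on WHITE (9,8): turn R to S, flip to black, move to (10,8). |black|=4
Step 7: on WHITE (10,8): turn R to W, flip to black, move to (10,7). |black|=5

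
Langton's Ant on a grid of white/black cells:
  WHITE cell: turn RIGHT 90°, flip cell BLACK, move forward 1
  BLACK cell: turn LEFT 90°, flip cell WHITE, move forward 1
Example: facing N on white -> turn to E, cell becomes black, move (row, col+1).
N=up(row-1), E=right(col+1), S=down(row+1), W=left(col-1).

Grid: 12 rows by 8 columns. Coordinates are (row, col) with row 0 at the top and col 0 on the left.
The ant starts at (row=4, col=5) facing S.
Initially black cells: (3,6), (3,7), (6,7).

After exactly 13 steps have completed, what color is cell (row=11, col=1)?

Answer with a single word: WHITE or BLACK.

Answer: WHITE

Derivation:
Step 1: on WHITE (4,5): turn R to W, flip to black, move to (4,4). |black|=4
Step 2: on WHITE (4,4): turn R to N, flip to black, move to (3,4). |black|=5
Step 3: on WHITE (3,4): turn R to E, flip to black, move to (3,5). |black|=6
Step 4: on WHITE (3,5): turn R to S, flip to black, move to (4,5). |black|=7
Step 5: on BLACK (4,5): turn L to E, flip to white, move to (4,6). |black|=6
Step 6: on WHITE (4,6): turn R to S, flip to black, move to (5,6). |black|=7
Step 7: on WHITE (5,6): turn R to W, flip to black, move to (5,5). |black|=8
Step 8: on WHITE (5,5): turn R to N, flip to black, move to (4,5). |black|=9
Step 9: on WHITE (4,5): turn R to E, flip to black, move to (4,6). |black|=10
Step 10: on BLACK (4,6): turn L to N, flip to white, move to (3,6). |black|=9
Step 11: on BLACK (3,6): turn L to W, flip to white, move to (3,5). |black|=8
Step 12: on BLACK (3,5): turn L to S, flip to white, move to (4,5). |black|=7
Step 13: on BLACK (4,5): turn L to E, flip to white, move to (4,6). |black|=6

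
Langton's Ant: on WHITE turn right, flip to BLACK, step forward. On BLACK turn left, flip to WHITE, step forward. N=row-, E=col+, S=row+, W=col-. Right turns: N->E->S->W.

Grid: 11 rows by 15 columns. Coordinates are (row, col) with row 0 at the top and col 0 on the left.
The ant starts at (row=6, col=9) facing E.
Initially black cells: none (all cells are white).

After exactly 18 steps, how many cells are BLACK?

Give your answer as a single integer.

Step 1: on WHITE (6,9): turn R to S, flip to black, move to (7,9). |black|=1
Step 2: on WHITE (7,9): turn R to W, flip to black, move to (7,8). |black|=2
Step 3: on WHITE (7,8): turn R to N, flip to black, move to (6,8). |black|=3
Step 4: on WHITE (6,8): turn R to E, flip to black, move to (6,9). |black|=4
Step 5: on BLACK (6,9): turn L to N, flip to white, move to (5,9). |black|=3
Step 6: on WHITE (5,9): turn R to E, flip to black, move to (5,10). |black|=4
Step 7: on WHITE (5,10): turn R to S, flip to black, move to (6,10). |black|=5
Step 8: on WHITE (6,10): turn R to W, flip to black, move to (6,9). |black|=6
Step 9: on WHITE (6,9): turn R to N, flip to black, move to (5,9). |black|=7
Step 10: on BLACK (5,9): turn L to W, flip to white, move to (5,8). |black|=6
Step 11: on WHITE (5,8): turn R to N, flip to black, move to (4,8). |black|=7
Step 12: on WHITE (4,8): turn R to E, flip to black, move to (4,9). |black|=8
Step 13: on WHITE (4,9): turn R to S, flip to black, move to (5,9). |black|=9
Step 14: on WHITE (5,9): turn R to W, flip to black, move to (5,8). |black|=10
Step 15: on BLACK (5,8): turn L to S, flip to white, move to (6,8). |black|=9
Step 16: on BLACK (6,8): turn L to E, flip to white, move to (6,9). |black|=8
Step 17: on BLACK (6,9): turn L to N, flip to white, move to (5,9). |black|=7
Step 18: on BLACK (5,9): turn L to W, flip to white, move to (5,8). |black|=6

Answer: 6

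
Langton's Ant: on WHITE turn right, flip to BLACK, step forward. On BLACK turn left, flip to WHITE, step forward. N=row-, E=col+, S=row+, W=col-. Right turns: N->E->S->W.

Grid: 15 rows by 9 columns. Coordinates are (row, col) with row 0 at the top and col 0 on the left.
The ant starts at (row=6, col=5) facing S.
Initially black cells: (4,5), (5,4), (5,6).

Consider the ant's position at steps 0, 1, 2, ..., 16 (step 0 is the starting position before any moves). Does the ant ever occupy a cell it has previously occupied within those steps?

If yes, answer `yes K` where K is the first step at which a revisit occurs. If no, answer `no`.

Answer: yes 6

Derivation:
Step 1: on WHITE (6,5): turn R to W, flip to black, move to (6,4). |black|=4 — new cell
Step 2: on WHITE (6,4): turn R to N, flip to black, move to (5,4). |black|=5 — new cell
Step 3: on BLACK (5,4): turn L to W, flip to white, move to (5,3). |black|=4 — new cell
Step 4: on WHITE (5,3): turn R to N, flip to black, move to (4,3). |black|=5 — new cell
Step 5: on WHITE (4,3): turn R to E, flip to black, move to (4,4). |black|=6 — new cell
Step 6: on WHITE (4,4): turn R to S, flip to black, move to (5,4). |black|=7 — REVISIT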